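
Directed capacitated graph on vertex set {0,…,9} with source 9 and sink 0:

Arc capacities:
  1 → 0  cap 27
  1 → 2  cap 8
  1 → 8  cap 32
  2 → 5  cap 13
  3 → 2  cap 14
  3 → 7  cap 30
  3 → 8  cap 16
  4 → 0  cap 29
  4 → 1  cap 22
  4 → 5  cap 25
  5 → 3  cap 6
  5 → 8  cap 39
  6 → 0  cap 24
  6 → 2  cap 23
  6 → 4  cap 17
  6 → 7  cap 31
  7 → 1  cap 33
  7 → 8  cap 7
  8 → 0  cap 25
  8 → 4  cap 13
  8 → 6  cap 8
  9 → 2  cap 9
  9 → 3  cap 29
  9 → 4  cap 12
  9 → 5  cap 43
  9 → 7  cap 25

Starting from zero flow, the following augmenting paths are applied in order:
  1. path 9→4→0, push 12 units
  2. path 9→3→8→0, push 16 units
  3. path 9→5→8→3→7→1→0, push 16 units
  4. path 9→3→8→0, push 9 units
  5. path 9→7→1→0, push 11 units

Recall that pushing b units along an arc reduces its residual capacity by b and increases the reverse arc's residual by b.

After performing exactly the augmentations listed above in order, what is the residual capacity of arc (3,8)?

Residual capacity of (3,8): 7

after path 1 (9→4→0, push 12): res(3,8)=16
after path 2 (9→3→8→0, push 16): res(3,8)=0
after path 3 (9→5→8→3→7→1→0, push 16): res(3,8)=16
after path 4 (9→3→8→0, push 9): res(3,8)=7
after path 5 (9→7→1→0, push 11): res(3,8)=7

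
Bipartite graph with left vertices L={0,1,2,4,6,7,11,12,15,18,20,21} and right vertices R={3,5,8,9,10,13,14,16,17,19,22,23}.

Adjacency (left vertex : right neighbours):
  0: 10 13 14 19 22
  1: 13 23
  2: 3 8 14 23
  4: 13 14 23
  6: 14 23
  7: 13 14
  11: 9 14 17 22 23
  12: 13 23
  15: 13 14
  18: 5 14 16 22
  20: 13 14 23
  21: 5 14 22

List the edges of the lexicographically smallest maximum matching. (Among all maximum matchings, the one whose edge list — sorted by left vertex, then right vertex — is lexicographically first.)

|M| = 8 (so the lex-smallest maximum matching has 8 edges)
process left vertices in ascending order; for each, take the smallest-labelled available neighbour that still permits 8 edges overall, or leave it unmatched if none does
lex-smallest matching: {0-10, 1-13, 2-3, 4-14, 6-23, 11-9, 18-5, 21-22}

Lex-smallest maximum matching: {(0,10), (1,13), (2,3), (4,14), (6,23), (11,9), (18,5), (21,22)}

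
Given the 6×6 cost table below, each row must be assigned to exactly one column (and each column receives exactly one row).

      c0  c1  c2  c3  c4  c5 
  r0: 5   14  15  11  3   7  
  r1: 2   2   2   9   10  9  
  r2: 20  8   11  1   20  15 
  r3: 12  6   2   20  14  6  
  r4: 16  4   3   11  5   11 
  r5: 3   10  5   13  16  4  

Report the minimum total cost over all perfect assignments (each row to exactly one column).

optimal assignment: row0→col4 (cost 3), row1→col0 (cost 2), row2→col3 (cost 1), row3→col2 (cost 2), row4→col1 (cost 4), row5→col5 (cost 4)
total = 3 + 2 + 1 + 2 + 4 + 4 = 16

Minimum assignment cost: 16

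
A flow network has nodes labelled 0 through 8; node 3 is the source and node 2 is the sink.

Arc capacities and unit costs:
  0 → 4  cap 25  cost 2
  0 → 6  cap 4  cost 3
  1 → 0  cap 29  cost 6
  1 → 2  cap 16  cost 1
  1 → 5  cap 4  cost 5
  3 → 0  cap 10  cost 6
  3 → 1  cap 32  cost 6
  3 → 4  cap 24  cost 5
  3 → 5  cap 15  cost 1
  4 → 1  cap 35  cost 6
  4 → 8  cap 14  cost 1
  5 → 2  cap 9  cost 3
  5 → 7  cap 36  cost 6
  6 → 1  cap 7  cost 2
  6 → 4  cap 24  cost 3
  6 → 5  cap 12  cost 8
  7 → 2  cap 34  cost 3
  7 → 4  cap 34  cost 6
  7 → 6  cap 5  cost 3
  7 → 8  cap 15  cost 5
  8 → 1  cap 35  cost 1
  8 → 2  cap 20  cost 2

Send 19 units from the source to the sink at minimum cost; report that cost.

shortest-cost path #1: 3→5→2 push 9 @ unit cost 4 (adds 36)
shortest-cost path #2: 3→1→2 push 10 @ unit cost 7 (adds 70)
total cost = 106

Minimum cost for 19 units: 106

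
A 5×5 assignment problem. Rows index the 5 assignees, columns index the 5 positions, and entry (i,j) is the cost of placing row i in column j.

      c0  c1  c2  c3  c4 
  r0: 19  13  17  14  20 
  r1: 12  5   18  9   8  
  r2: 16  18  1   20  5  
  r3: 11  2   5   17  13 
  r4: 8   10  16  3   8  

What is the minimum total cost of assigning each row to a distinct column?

Minimum assignment cost: 33

one of 2 optimal assignments: row0→col0 (cost 19), row1→col4 (cost 8), row2→col2 (cost 1), row3→col1 (cost 2), row4→col3 (cost 3)
total = 19 + 8 + 1 + 2 + 3 = 33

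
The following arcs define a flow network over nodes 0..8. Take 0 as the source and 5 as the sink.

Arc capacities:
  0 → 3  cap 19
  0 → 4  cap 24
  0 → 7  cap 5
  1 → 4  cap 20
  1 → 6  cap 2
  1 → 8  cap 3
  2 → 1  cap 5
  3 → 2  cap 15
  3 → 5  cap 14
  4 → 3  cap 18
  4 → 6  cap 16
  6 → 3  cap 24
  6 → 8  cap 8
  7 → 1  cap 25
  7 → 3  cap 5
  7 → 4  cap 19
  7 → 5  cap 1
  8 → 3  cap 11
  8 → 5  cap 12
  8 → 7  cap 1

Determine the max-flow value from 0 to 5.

augment #1: 0→3→5 bottleneck 14, total now 14
augment #2: 0→7→5 bottleneck 1, total now 15
augment #3: 0→4→6→8→5 bottleneck 8, total now 23
augment #4: 0→7→1→8→5 bottleneck 3, total now 26

Maximum flow value: 26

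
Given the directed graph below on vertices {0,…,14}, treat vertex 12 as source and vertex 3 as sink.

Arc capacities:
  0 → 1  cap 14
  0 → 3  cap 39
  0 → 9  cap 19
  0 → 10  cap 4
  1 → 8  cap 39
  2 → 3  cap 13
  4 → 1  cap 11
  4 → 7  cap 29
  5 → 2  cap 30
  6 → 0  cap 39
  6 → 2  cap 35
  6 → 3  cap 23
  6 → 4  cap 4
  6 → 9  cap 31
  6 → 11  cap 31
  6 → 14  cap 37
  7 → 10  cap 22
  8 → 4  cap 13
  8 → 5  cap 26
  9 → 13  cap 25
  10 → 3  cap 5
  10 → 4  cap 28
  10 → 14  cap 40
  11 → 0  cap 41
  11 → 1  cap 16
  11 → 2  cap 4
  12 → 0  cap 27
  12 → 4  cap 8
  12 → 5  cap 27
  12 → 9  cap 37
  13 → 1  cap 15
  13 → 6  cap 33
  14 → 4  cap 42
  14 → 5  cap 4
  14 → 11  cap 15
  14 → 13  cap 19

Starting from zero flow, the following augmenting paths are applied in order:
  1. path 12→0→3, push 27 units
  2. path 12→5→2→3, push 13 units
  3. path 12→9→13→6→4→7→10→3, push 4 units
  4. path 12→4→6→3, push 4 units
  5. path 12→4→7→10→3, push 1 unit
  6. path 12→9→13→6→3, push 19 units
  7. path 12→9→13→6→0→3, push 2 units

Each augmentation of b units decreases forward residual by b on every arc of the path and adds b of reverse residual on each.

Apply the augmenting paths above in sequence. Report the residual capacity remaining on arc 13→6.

Residual capacity of (13,6): 8

after path 1 (12→0→3, push 27): res(13,6)=33
after path 2 (12→5→2→3, push 13): res(13,6)=33
after path 3 (12→9→13→6→4→7→10→3, push 4): res(13,6)=29
after path 4 (12→4→6→3, push 4): res(13,6)=29
after path 5 (12→4→7→10→3, push 1): res(13,6)=29
after path 6 (12→9→13→6→3, push 19): res(13,6)=10
after path 7 (12→9→13→6→0→3, push 2): res(13,6)=8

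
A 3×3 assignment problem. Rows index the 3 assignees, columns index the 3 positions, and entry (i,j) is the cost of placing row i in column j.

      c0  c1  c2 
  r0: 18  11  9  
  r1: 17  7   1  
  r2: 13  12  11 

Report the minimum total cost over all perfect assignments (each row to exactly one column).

Minimum assignment cost: 25

optimal assignment: row0→col1 (cost 11), row1→col2 (cost 1), row2→col0 (cost 13)
total = 11 + 1 + 13 = 25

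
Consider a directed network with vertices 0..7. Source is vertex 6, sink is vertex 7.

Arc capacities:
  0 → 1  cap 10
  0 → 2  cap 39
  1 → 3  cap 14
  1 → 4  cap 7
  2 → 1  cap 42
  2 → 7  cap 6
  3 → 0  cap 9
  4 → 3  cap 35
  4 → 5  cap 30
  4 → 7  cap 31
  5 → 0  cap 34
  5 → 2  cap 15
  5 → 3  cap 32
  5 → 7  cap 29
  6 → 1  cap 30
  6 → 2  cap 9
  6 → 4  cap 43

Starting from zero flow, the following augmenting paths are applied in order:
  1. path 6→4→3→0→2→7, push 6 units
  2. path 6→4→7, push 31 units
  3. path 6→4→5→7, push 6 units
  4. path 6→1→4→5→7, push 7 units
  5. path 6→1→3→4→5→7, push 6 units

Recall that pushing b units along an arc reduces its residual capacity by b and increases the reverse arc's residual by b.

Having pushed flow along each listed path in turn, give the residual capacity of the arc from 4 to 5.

after path 1 (6→4→3→0→2→7, push 6): res(4,5)=30
after path 2 (6→4→7, push 31): res(4,5)=30
after path 3 (6→4→5→7, push 6): res(4,5)=24
after path 4 (6→1→4→5→7, push 7): res(4,5)=17
after path 5 (6→1→3→4→5→7, push 6): res(4,5)=11

Residual capacity of (4,5): 11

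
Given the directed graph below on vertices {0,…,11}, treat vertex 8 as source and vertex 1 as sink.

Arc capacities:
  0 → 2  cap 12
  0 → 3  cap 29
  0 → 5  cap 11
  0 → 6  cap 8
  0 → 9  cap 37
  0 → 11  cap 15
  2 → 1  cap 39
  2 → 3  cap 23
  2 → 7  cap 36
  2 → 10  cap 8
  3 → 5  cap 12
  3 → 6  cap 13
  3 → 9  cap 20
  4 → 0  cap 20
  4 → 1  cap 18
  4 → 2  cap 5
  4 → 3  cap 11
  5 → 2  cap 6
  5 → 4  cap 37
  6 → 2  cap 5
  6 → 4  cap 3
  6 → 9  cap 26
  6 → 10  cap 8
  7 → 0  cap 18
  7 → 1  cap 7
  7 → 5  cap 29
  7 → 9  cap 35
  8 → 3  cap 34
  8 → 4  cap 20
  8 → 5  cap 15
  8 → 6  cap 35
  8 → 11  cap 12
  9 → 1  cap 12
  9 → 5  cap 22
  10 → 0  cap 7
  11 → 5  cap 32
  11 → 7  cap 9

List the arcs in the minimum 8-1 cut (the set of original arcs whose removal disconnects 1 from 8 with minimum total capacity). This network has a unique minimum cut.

augment #1: 8→4→1 push 18
augment #2: 8→3→9→1 push 12
augment #3: 8→4→2→1 push 2
augment #4: 8→5→2→1 push 6
augment #5: 8→6→2→1 push 5
augment #6: 8→11→7→1 push 7
augment #7: 8→5→4→2→1 push 3
augment #8: 8→5→4→0→2→1 push 6
augment #9: 8→6→4→0→2→1 push 3
augment #10: 8→6→10→0→2→1 push 3
max flow = 65; residual-reachable set from 8 gives S-side
cut edges (S→T): {(0,2), (4,1), (4,2), (5,2), (6,2), (7,1), (9,1)} total cap 65

Min-cut arcs: {(0,2), (4,1), (4,2), (5,2), (6,2), (7,1), (9,1)} (total capacity 65)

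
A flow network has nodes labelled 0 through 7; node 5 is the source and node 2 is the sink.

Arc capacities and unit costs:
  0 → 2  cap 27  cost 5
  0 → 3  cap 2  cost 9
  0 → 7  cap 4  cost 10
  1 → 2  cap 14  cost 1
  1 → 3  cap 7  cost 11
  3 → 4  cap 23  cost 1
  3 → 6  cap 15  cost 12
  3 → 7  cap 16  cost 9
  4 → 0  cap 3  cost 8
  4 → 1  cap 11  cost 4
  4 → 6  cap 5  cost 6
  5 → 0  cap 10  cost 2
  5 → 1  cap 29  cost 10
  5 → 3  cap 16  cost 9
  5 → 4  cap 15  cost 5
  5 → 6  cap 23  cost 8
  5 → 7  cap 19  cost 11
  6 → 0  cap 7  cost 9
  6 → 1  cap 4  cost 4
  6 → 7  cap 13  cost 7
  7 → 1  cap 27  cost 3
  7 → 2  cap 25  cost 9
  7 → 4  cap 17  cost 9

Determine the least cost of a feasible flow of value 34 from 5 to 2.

Minimum cost for 34 units: 407

shortest-cost path #1: 5→0→2 push 10 @ unit cost 7 (adds 70)
shortest-cost path #2: 5→4→1→2 push 11 @ unit cost 10 (adds 110)
shortest-cost path #3: 5→1→2 push 3 @ unit cost 11 (adds 33)
shortest-cost path #4: 5→4→0→2 push 3 @ unit cost 18 (adds 54)
shortest-cost path #5: 5→7→2 push 7 @ unit cost 20 (adds 140)
total cost = 407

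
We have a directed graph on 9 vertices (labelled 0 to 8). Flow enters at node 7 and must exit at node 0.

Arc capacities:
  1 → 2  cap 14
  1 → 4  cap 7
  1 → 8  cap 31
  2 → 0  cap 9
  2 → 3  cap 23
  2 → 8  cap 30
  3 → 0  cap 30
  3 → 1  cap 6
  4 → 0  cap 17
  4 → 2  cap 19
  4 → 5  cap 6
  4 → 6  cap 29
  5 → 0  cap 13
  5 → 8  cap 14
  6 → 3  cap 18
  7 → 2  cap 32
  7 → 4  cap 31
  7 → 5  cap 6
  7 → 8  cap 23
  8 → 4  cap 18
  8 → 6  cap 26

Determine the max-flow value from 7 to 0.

augment #1: 7→2→0 bottleneck 9, total now 9
augment #2: 7→4→0 bottleneck 17, total now 26
augment #3: 7→5→0 bottleneck 6, total now 32
augment #4: 7→2→3→0 bottleneck 23, total now 55
augment #5: 7→4→5→0 bottleneck 6, total now 61
augment #6: 7→4→6→3→0 bottleneck 7, total now 68

Maximum flow value: 68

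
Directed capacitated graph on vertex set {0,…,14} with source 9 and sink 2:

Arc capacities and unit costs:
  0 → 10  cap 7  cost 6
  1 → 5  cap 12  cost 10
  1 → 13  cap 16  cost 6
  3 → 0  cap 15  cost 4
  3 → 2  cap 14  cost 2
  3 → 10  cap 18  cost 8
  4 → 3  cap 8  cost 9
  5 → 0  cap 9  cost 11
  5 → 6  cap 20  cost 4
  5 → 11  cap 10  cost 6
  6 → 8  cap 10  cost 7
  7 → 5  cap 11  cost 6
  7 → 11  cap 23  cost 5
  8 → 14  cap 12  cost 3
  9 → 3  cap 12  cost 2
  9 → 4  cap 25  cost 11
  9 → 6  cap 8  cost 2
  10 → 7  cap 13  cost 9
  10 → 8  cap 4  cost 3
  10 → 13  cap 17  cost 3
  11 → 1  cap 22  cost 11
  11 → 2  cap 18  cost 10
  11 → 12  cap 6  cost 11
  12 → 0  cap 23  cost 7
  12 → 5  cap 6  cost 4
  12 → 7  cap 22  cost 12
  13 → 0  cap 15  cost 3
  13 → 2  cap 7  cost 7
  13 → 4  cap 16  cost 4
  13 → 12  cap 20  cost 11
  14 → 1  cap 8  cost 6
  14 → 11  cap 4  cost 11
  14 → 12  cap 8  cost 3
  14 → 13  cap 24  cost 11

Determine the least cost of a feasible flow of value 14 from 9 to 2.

shortest-cost path #1: 9→3→2 push 12 @ unit cost 4 (adds 48)
shortest-cost path #2: 9→4→3→2 push 2 @ unit cost 22 (adds 44)
total cost = 92

Minimum cost for 14 units: 92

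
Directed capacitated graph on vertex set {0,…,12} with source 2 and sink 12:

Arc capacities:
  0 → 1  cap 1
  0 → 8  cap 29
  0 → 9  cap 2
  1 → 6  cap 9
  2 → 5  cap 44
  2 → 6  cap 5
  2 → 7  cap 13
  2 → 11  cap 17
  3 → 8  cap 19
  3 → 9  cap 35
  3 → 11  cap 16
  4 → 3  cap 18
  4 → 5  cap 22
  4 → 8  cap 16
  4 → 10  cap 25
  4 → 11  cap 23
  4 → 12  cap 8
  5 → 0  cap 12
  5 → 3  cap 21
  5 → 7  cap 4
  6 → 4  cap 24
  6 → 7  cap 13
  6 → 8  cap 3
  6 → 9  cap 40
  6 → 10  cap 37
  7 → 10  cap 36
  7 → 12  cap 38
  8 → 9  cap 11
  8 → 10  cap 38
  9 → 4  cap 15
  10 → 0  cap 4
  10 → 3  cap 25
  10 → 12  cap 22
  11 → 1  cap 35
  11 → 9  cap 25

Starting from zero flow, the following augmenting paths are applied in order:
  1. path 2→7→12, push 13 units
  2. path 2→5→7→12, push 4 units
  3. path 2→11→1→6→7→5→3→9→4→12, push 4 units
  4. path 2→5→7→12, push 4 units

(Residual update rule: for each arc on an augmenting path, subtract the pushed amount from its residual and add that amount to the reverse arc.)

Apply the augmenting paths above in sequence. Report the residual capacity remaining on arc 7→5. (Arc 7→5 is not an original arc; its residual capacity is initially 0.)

Residual capacity of (7,5): 4

after path 1 (2→7→12, push 13): res(7,5)=0
after path 2 (2→5→7→12, push 4): res(7,5)=4
after path 3 (2→11→1→6→7→5→3→9→4→12, push 4): res(7,5)=0
after path 4 (2→5→7→12, push 4): res(7,5)=4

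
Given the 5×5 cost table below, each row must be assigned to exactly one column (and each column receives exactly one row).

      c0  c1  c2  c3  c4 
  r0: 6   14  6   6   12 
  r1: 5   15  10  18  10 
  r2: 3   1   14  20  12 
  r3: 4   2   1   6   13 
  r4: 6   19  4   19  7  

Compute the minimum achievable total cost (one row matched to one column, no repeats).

Minimum assignment cost: 20

optimal assignment: row0→col3 (cost 6), row1→col0 (cost 5), row2→col1 (cost 1), row3→col2 (cost 1), row4→col4 (cost 7)
total = 6 + 5 + 1 + 1 + 7 = 20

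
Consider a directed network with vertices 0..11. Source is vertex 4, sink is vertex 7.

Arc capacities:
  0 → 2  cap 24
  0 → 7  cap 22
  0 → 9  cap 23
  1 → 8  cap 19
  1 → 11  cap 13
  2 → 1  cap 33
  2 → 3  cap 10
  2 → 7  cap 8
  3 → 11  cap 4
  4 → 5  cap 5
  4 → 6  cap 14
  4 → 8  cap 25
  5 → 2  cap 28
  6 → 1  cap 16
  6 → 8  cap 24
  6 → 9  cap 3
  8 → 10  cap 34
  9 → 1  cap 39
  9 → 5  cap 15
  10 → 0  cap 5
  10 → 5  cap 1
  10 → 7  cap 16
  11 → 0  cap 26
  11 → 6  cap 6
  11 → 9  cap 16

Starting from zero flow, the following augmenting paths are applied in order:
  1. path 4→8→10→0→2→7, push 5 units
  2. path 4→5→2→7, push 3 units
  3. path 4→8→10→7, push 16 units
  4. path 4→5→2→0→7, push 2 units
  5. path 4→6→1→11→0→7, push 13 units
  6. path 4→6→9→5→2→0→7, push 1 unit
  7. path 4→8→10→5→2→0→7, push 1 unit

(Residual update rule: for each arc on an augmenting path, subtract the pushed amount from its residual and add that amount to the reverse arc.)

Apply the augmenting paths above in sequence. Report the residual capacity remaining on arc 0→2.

after path 1 (4→8→10→0→2→7, push 5): res(0,2)=19
after path 2 (4→5→2→7, push 3): res(0,2)=19
after path 3 (4→8→10→7, push 16): res(0,2)=19
after path 4 (4→5→2→0→7, push 2): res(0,2)=21
after path 5 (4→6→1→11→0→7, push 13): res(0,2)=21
after path 6 (4→6→9→5→2→0→7, push 1): res(0,2)=22
after path 7 (4→8→10→5→2→0→7, push 1): res(0,2)=23

Residual capacity of (0,2): 23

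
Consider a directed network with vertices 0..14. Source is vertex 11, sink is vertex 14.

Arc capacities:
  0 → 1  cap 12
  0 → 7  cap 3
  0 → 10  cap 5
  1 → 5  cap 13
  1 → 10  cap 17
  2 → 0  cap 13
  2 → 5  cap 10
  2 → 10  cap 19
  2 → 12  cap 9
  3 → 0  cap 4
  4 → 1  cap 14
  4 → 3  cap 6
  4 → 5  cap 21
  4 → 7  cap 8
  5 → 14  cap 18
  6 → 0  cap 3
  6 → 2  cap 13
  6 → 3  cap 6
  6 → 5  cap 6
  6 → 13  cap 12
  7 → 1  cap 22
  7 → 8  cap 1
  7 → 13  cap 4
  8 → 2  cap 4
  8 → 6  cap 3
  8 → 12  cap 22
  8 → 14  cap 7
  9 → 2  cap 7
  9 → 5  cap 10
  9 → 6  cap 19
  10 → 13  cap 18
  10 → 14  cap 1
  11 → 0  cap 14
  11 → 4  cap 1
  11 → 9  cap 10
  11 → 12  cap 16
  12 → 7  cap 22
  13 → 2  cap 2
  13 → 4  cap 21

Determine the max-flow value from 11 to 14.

augment #1: 11→0→10→14 bottleneck 1, total now 1
augment #2: 11→4→5→14 bottleneck 1, total now 2
augment #3: 11→9→5→14 bottleneck 10, total now 12
augment #4: 11→0→1→5→14 bottleneck 7, total now 19
augment #5: 11→0→7→8→14 bottleneck 1, total now 20

Maximum flow value: 20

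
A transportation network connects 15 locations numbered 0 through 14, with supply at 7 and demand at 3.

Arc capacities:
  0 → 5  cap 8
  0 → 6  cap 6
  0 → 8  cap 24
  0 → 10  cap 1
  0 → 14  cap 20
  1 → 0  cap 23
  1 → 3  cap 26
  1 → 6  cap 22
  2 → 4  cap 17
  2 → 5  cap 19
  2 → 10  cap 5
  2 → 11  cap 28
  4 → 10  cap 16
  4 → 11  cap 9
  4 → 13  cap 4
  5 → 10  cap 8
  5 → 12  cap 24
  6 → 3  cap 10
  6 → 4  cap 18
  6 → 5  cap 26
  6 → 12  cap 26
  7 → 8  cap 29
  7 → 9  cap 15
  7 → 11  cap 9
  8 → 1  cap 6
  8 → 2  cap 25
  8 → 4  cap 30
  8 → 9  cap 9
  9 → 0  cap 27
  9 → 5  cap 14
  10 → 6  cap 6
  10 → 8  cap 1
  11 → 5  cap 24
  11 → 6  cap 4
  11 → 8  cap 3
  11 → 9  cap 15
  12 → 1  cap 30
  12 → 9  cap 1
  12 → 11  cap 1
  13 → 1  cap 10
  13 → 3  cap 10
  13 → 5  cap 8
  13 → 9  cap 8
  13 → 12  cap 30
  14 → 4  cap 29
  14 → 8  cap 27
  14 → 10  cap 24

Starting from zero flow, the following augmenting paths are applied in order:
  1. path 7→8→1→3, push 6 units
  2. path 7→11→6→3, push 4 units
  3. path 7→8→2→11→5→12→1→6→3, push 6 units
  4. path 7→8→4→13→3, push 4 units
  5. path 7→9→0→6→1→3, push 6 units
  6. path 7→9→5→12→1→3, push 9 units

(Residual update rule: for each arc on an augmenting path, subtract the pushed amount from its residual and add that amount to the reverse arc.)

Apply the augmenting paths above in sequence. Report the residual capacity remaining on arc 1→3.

after path 1 (7→8→1→3, push 6): res(1,3)=20
after path 2 (7→11→6→3, push 4): res(1,3)=20
after path 3 (7→8→2→11→5→12→1→6→3, push 6): res(1,3)=20
after path 4 (7→8→4→13→3, push 4): res(1,3)=20
after path 5 (7→9→0→6→1→3, push 6): res(1,3)=14
after path 6 (7→9→5→12→1→3, push 9): res(1,3)=5

Residual capacity of (1,3): 5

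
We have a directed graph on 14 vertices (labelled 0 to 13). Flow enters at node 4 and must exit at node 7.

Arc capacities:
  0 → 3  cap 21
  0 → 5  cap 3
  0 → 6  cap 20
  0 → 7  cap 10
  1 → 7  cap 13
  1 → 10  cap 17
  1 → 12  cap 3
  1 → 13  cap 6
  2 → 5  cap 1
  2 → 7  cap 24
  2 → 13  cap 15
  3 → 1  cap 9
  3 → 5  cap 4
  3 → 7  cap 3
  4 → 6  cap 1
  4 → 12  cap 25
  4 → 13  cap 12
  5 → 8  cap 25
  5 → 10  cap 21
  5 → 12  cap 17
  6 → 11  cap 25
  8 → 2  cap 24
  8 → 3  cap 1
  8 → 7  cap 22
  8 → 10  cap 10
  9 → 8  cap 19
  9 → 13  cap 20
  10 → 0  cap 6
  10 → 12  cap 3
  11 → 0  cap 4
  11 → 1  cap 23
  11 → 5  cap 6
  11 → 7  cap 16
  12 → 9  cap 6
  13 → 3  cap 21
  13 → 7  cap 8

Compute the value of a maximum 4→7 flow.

augment #1: 4→13→7 bottleneck 8, total now 8
augment #2: 4→6→11→7 bottleneck 1, total now 9
augment #3: 4→13→3→7 bottleneck 3, total now 12
augment #4: 4→12→9→8→7 bottleneck 6, total now 18
augment #5: 4→13→3→1→7 bottleneck 1, total now 19

Maximum flow value: 19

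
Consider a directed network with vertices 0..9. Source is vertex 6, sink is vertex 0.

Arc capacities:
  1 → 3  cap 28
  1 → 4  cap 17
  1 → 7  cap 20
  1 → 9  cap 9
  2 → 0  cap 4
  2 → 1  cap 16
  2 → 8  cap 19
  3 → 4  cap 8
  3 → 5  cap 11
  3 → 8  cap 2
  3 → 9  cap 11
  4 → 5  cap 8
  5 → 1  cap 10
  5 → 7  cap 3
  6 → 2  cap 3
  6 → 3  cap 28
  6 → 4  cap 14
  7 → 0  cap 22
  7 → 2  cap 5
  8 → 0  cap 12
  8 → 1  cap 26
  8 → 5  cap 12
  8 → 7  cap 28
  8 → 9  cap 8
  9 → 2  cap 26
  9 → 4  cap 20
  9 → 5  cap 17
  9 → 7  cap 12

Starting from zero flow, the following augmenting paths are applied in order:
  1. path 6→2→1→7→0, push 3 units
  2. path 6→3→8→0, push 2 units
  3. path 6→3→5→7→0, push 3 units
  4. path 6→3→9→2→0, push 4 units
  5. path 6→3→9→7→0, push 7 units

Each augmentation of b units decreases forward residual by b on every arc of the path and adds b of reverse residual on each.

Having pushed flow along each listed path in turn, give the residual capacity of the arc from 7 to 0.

after path 1 (6→2→1→7→0, push 3): res(7,0)=19
after path 2 (6→3→8→0, push 2): res(7,0)=19
after path 3 (6→3→5→7→0, push 3): res(7,0)=16
after path 4 (6→3→9→2→0, push 4): res(7,0)=16
after path 5 (6→3→9→7→0, push 7): res(7,0)=9

Residual capacity of (7,0): 9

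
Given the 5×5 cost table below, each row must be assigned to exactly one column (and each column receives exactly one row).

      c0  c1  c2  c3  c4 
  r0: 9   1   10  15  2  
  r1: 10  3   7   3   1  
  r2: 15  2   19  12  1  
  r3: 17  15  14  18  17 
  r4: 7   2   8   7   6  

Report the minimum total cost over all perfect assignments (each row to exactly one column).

Minimum assignment cost: 26

optimal assignment: row0→col1 (cost 1), row1→col3 (cost 3), row2→col4 (cost 1), row3→col2 (cost 14), row4→col0 (cost 7)
total = 1 + 3 + 1 + 14 + 7 = 26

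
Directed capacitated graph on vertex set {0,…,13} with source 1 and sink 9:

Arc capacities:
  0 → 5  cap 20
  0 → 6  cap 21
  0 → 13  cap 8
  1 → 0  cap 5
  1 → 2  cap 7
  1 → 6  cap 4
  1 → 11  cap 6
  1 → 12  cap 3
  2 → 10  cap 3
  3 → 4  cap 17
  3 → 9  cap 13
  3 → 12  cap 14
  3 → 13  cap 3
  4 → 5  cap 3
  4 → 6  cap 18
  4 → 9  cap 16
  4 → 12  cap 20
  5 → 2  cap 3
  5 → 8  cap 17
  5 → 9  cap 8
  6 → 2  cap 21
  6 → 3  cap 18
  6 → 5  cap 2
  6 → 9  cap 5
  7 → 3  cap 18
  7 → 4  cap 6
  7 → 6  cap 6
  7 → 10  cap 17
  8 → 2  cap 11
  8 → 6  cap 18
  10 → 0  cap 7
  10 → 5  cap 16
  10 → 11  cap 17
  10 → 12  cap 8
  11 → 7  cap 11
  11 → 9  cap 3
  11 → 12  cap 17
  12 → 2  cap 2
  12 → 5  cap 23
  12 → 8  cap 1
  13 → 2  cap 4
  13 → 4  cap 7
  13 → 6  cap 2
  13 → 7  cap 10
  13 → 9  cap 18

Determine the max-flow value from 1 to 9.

Maximum flow value: 21

augment #1: 1→6→9 bottleneck 4, total now 4
augment #2: 1→11→9 bottleneck 3, total now 7
augment #3: 1→0→5→9 bottleneck 5, total now 12
augment #4: 1→12→5→9 bottleneck 3, total now 15
augment #5: 1→11→7→3→9 bottleneck 3, total now 18
augment #6: 1→2→10→0→6→9 bottleneck 1, total now 19
augment #7: 1→2→10→0→13→9 bottleneck 2, total now 21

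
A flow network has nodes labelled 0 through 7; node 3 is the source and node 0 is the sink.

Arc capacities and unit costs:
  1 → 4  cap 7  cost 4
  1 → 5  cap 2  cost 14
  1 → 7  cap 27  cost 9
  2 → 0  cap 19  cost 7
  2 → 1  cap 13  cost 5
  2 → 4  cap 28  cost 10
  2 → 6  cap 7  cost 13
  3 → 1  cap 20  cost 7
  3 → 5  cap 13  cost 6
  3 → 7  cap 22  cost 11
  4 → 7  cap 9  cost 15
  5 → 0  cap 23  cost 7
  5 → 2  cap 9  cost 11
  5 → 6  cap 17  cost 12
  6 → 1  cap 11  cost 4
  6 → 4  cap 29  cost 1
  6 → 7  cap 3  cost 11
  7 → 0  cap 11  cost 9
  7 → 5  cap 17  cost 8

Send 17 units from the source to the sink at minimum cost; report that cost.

shortest-cost path #1: 3→5→0 push 13 @ unit cost 13 (adds 169)
shortest-cost path #2: 3→7→0 push 4 @ unit cost 20 (adds 80)
total cost = 249

Minimum cost for 17 units: 249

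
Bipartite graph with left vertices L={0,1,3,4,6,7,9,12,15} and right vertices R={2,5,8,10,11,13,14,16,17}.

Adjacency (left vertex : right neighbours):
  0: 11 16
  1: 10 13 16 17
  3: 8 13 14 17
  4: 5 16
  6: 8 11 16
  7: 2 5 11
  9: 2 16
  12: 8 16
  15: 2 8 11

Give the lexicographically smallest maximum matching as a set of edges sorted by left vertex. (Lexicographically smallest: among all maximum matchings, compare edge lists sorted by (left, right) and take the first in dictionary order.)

Lex-smallest maximum matching: {(0,11), (1,10), (3,13), (4,5), (6,8), (7,2), (9,16)}

|M| = 7 (so the lex-smallest maximum matching has 7 edges)
process left vertices in ascending order; for each, take the smallest-labelled available neighbour that still permits 7 edges overall, or leave it unmatched if none does
lex-smallest matching: {0-11, 1-10, 3-13, 4-5, 6-8, 7-2, 9-16}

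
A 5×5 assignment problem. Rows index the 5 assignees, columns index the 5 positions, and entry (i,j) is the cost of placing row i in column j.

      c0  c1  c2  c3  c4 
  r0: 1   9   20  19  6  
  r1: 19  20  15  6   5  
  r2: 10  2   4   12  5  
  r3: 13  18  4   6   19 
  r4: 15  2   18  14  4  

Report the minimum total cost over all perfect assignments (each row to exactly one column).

Minimum assignment cost: 17

optimal assignment: row0→col0 (cost 1), row1→col3 (cost 6), row2→col1 (cost 2), row3→col2 (cost 4), row4→col4 (cost 4)
total = 1 + 6 + 2 + 4 + 4 = 17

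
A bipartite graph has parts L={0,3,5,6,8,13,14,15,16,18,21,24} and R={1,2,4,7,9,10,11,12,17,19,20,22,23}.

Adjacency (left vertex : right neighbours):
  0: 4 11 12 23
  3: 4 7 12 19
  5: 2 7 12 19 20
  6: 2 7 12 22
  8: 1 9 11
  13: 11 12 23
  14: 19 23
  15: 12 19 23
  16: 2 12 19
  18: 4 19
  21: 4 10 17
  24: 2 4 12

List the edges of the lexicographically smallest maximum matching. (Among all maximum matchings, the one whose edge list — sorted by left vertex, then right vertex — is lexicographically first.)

|M| = 11 (so the lex-smallest maximum matching has 11 edges)
process left vertices in ascending order; for each, take the smallest-labelled available neighbour that still permits 11 edges overall, or leave it unmatched if none does
lex-smallest matching: {0-4, 3-7, 5-20, 6-22, 8-1, 13-11, 14-19, 15-23, 16-2, 21-10, 24-12}

Lex-smallest maximum matching: {(0,4), (3,7), (5,20), (6,22), (8,1), (13,11), (14,19), (15,23), (16,2), (21,10), (24,12)}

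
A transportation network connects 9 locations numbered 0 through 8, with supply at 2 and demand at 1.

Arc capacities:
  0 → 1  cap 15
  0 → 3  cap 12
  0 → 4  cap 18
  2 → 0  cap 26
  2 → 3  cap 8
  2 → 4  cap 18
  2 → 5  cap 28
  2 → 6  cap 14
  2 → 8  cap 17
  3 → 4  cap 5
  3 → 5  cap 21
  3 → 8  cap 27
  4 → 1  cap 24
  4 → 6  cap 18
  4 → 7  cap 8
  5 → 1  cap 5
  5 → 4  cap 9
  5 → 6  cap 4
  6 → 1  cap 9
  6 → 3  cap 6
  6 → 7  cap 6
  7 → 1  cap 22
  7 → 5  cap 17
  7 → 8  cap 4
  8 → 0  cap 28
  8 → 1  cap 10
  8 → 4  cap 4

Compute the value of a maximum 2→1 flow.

augment #1: 2→0→1 bottleneck 15, total now 15
augment #2: 2→4→1 bottleneck 18, total now 33
augment #3: 2→5→1 bottleneck 5, total now 38
augment #4: 2→6→1 bottleneck 9, total now 47
augment #5: 2→8→1 bottleneck 10, total now 57
augment #6: 2→0→4→1 bottleneck 6, total now 63
augment #7: 2→6→7→1 bottleneck 5, total now 68
augment #8: 2→0→4→7→1 bottleneck 5, total now 73
augment #9: 2→3→4→7→1 bottleneck 3, total now 76
augment #10: 2→5→6→7→1 bottleneck 1, total now 77

Maximum flow value: 77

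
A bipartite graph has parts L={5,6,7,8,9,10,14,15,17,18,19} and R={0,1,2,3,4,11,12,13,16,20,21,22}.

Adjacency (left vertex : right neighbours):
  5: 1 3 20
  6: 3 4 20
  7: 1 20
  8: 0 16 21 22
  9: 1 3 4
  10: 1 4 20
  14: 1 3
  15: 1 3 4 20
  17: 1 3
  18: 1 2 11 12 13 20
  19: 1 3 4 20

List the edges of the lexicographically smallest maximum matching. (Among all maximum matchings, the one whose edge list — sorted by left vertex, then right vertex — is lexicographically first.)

Lex-smallest maximum matching: {(5,1), (6,3), (7,20), (8,0), (9,4), (18,2)}

|M| = 6 (so the lex-smallest maximum matching has 6 edges)
process left vertices in ascending order; for each, take the smallest-labelled available neighbour that still permits 6 edges overall, or leave it unmatched if none does
lex-smallest matching: {5-1, 6-3, 7-20, 8-0, 9-4, 18-2}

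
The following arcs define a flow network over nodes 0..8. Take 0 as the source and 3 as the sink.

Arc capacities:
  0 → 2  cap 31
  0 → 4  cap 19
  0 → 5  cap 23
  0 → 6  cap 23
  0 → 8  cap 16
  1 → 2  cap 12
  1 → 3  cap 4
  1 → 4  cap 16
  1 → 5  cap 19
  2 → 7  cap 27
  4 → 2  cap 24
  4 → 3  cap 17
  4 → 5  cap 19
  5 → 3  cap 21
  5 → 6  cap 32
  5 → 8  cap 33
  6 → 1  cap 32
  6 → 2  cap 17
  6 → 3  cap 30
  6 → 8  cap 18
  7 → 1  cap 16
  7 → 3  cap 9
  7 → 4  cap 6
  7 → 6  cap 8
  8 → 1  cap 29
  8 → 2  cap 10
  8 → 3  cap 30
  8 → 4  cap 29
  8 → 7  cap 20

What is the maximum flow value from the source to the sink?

augment #1: 0→4→3 bottleneck 17, total now 17
augment #2: 0→5→3 bottleneck 21, total now 38
augment #3: 0→6→3 bottleneck 23, total now 61
augment #4: 0→8→3 bottleneck 16, total now 77
augment #5: 0→2→7→3 bottleneck 9, total now 86
augment #6: 0→5→6→3 bottleneck 2, total now 88
augment #7: 0→2→7→1→3 bottleneck 4, total now 92
augment #8: 0→2→7→6→3 bottleneck 5, total now 97
augment #9: 0→4→5→8→3 bottleneck 2, total now 99
augment #10: 0→2→7→6→8→3 bottleneck 3, total now 102
augment #11: 0→2→7→1→5→8→3 bottleneck 6, total now 108

Maximum flow value: 108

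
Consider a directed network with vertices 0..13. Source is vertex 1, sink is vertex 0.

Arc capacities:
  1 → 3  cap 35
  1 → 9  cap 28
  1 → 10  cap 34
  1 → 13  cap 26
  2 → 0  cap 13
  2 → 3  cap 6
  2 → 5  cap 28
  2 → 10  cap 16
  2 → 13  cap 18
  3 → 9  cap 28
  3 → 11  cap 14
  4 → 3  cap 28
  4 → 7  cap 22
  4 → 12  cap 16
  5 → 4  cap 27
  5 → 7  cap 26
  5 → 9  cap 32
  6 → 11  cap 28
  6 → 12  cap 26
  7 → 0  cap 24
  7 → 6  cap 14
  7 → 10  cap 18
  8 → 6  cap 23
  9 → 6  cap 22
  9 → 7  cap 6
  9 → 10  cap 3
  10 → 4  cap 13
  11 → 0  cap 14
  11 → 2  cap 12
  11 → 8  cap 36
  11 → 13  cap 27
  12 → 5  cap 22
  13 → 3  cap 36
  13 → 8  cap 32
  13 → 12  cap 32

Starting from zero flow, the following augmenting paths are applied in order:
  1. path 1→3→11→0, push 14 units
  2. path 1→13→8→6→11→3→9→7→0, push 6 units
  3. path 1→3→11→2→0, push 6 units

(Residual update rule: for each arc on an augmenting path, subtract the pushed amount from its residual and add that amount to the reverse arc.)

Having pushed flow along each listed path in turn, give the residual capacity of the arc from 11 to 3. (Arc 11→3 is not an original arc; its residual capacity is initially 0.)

Residual capacity of (11,3): 14

after path 1 (1→3→11→0, push 14): res(11,3)=14
after path 2 (1→13→8→6→11→3→9→7→0, push 6): res(11,3)=8
after path 3 (1→3→11→2→0, push 6): res(11,3)=14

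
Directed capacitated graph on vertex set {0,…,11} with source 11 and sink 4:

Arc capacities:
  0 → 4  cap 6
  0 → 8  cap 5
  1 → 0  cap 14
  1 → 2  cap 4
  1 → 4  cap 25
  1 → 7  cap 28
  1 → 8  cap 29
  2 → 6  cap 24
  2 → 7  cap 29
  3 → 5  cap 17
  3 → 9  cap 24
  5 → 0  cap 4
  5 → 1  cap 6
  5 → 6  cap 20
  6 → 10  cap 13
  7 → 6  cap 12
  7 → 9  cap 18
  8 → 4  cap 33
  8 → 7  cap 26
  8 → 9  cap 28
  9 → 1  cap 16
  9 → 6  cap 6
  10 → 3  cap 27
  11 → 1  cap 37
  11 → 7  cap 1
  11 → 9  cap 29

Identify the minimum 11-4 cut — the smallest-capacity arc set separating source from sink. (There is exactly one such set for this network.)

augment #1: 11→1→4 push 25
augment #2: 11→1→0→4 push 6
augment #3: 11→1→8→4 push 6
augment #4: 11→9→1→8→4 push 16
augment #5: 11→7→6→10→3→5→0→8→4 push 1
augment #6: 11→9→6→10→3→5→0→8→4 push 3
augment #7: 11→9→6→10→3→5→1→8→4 push 3
max flow = 60; residual-reachable set from 11 gives S-side
cut edges (S→T): {(9,1), (9,6), (11,1), (11,7)} total cap 60

Min-cut arcs: {(9,1), (9,6), (11,1), (11,7)} (total capacity 60)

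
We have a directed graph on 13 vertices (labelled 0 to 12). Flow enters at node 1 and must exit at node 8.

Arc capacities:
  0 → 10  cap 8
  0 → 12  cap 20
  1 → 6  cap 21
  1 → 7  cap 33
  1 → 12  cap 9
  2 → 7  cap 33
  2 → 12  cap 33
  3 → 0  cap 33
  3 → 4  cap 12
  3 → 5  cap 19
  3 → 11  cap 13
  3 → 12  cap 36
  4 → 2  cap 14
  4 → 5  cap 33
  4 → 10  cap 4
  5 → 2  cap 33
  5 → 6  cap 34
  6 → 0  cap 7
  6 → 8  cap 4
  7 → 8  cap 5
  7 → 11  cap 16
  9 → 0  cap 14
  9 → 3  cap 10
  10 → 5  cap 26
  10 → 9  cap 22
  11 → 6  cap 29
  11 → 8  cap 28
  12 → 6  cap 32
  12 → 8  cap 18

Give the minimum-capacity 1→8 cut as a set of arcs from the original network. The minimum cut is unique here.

augment #1: 1→6→8 push 4
augment #2: 1→7→8 push 5
augment #3: 1→12→8 push 9
augment #4: 1→7→11→8 push 16
augment #5: 1→6→0→12→8 push 7
max flow = 41; residual-reachable set from 1 gives S-side
cut edges (S→T): {(1,12), (6,0), (6,8), (7,8), (7,11)} total cap 41

Min-cut arcs: {(1,12), (6,0), (6,8), (7,8), (7,11)} (total capacity 41)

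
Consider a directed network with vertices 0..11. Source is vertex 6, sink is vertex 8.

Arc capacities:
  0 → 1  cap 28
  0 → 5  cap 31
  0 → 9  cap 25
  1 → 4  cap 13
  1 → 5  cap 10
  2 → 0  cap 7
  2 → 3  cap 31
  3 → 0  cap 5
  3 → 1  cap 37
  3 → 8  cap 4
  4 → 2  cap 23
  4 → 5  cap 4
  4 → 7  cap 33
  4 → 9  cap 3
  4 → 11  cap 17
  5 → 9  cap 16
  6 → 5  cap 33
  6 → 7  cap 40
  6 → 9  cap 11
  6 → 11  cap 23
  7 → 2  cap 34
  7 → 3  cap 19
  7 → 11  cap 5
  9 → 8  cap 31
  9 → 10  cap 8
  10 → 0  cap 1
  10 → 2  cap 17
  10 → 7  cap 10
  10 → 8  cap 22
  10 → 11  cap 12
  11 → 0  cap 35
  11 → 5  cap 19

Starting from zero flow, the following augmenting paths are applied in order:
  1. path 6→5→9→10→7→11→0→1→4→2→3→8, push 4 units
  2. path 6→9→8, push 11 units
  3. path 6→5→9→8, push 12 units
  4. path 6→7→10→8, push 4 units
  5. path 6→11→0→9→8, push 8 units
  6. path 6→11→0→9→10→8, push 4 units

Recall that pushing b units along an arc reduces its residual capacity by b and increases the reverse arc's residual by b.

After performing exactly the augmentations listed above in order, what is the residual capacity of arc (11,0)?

Residual capacity of (11,0): 19

after path 1 (6→5→9→10→7→11→0→1→4→2→3→8, push 4): res(11,0)=31
after path 2 (6→9→8, push 11): res(11,0)=31
after path 3 (6→5→9→8, push 12): res(11,0)=31
after path 4 (6→7→10→8, push 4): res(11,0)=31
after path 5 (6→11→0→9→8, push 8): res(11,0)=23
after path 6 (6→11→0→9→10→8, push 4): res(11,0)=19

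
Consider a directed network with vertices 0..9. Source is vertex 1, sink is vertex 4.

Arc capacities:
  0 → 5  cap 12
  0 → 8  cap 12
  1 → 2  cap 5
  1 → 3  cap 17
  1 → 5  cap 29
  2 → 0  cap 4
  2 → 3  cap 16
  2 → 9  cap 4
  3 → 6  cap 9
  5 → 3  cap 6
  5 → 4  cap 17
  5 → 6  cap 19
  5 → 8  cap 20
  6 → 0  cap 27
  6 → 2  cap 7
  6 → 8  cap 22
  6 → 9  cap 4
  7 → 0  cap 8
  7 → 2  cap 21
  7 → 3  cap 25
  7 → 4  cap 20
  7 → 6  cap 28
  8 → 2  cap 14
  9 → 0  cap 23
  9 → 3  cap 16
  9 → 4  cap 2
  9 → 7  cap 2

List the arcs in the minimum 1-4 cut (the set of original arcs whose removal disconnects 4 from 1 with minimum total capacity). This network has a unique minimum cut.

augment #1: 1→5→4 push 17
augment #2: 1→2→9→4 push 2
augment #3: 1→2→9→7→4 push 2
max flow = 21; residual-reachable set from 1 gives S-side
cut edges (S→T): {(5,4), (9,4), (9,7)} total cap 21

Min-cut arcs: {(5,4), (9,4), (9,7)} (total capacity 21)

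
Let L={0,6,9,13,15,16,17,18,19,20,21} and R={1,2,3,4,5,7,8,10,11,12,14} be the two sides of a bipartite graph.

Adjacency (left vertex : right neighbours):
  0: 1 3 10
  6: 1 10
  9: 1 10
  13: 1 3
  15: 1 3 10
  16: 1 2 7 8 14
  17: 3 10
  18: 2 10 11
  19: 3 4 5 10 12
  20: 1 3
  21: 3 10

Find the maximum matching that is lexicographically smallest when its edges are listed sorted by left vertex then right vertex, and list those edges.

|M| = 6 (so the lex-smallest maximum matching has 6 edges)
process left vertices in ascending order; for each, take the smallest-labelled available neighbour that still permits 6 edges overall, or leave it unmatched if none does
lex-smallest matching: {0-1, 6-10, 13-3, 16-2, 18-11, 19-4}

Lex-smallest maximum matching: {(0,1), (6,10), (13,3), (16,2), (18,11), (19,4)}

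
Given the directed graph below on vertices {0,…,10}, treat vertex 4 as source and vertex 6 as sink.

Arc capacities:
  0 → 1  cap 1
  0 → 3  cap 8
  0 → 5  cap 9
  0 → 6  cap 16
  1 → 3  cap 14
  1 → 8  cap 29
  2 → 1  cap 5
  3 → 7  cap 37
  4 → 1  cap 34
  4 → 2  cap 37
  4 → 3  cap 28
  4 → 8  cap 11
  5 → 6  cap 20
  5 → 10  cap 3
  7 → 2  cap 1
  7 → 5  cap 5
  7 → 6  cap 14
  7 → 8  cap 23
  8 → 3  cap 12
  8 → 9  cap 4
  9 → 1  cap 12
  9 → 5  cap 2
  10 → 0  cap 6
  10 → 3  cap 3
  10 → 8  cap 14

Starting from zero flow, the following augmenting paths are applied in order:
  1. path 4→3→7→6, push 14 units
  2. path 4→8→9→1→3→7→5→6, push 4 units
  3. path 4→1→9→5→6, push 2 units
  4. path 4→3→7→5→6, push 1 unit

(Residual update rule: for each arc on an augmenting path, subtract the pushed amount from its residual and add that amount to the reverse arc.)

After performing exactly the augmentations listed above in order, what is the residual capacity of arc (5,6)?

after path 1 (4→3→7→6, push 14): res(5,6)=20
after path 2 (4→8→9→1→3→7→5→6, push 4): res(5,6)=16
after path 3 (4→1→9→5→6, push 2): res(5,6)=14
after path 4 (4→3→7→5→6, push 1): res(5,6)=13

Residual capacity of (5,6): 13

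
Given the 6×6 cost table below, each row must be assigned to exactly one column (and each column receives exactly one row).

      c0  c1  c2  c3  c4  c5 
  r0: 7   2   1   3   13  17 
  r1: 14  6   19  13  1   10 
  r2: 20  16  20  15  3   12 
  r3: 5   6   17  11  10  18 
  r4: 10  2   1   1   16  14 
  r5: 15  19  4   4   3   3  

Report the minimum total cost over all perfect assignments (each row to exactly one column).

Minimum assignment cost: 19

optimal assignment: row0→col2 (cost 1), row1→col1 (cost 6), row2→col4 (cost 3), row3→col0 (cost 5), row4→col3 (cost 1), row5→col5 (cost 3)
total = 1 + 6 + 3 + 5 + 1 + 3 = 19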